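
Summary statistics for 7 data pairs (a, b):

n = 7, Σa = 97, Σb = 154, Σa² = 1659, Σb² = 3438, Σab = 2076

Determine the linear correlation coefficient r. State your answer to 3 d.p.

r = (nΣab − ΣaΣb) / √[(nΣa² − (Σa)²)(nΣb² − (Σb)²)]
Numerator: 7×2076 − 97×154 = -406
Denominator: √[(11613 − 9409)(24066 − 23716)] = √[2204 × 350] = 878.2938
r = -406 / 878.2938 ≈ -0.462

-0.462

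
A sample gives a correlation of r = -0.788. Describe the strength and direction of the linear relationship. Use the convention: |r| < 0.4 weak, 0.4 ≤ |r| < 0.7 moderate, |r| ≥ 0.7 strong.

r = -0.788 < 0 so the relationship is negative.
|r| = 0.788, which falls in the strong range.

strong negative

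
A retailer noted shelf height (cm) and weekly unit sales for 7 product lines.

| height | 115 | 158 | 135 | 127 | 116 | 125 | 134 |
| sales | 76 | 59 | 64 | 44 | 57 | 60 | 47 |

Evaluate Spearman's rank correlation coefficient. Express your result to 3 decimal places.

-0.214

Rank height: 1, 7, 6, 4, 2, 3, 5
Rank sales: 7, 4, 6, 1, 3, 5, 2
d = rank(height) − rank(sales): -6, 3, 0, 3, -1, -2, 3; Σd² = 68
ρ = 1 − 6Σd² / [n(n²−1)] = 1 − 6×68 / (7×48) = 1 − 408/336 ≈ -0.214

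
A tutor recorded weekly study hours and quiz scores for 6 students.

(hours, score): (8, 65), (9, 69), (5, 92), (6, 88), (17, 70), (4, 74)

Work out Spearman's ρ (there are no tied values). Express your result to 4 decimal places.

Rank hours: 4, 5, 2, 3, 6, 1
Rank score: 1, 2, 6, 5, 3, 4
d = rank(hours) − rank(score): 3, 3, -4, -2, 3, -3; Σd² = 56
ρ = 1 − 6Σd² / [n(n²−1)] = 1 − 6×56 / (6×35) = 1 − 336/210 ≈ -0.6000

-0.6000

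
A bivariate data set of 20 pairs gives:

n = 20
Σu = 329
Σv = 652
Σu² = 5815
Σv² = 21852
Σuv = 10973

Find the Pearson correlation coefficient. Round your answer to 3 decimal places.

0.505

r = (nΣuv − ΣuΣv) / √[(nΣu² − (Σu)²)(nΣv² − (Σv)²)]
Numerator: 20×10973 − 329×652 = 4952
Denominator: √[(116300 − 108241)(437040 − 425104)] = √[8059 × 11936] = 9807.7635
r = 4952 / 9807.7635 ≈ 0.505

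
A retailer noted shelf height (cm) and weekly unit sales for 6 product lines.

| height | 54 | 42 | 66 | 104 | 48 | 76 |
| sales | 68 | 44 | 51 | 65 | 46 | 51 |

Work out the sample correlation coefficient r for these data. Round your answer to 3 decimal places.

n = 6, Σx = 390, Σy = 325, Σx² = 27932, Σy² = 18103, Σxy = 21730
nΣxy − ΣxΣy = 130380 − 126750 = 3630
nΣx² − (Σx)² = 167592 − 152100 = 15492; nΣy² − (Σy)² = 108618 − 105625 = 2993
r = 3630 / √(15492 × 2993) = 3630 / 6809.3727 ≈ 0.533

0.533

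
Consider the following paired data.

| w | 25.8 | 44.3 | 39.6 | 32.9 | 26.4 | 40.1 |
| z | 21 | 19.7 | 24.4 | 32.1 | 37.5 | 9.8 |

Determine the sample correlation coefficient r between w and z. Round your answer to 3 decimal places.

n = 6, Σw = 209.1, Σz = 144.5, Σw² = 7583.67, Σz² = 3957.15, Σwz = 4819.82
nΣwz − ΣwΣz = 28918.92 − 30214.95 = -1296.03
nΣw² − (Σw)² = 45502.02 − 43722.81 = 1779.21; nΣz² − (Σz)² = 23742.9 − 20880.25 = 2862.65
r = -1296.03 / √(1779.21 × 2862.65) = -1296.03 / 2256.8242 ≈ -0.574

-0.574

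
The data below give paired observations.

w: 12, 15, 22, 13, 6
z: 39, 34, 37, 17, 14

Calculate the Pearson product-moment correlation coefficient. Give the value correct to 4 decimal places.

0.6599

n = 5, Σw = 68, Σz = 141, Σw² = 1058, Σz² = 4531, Σwz = 2097
nΣwz − ΣwΣz = 10485 − 9588 = 897
nΣw² − (Σw)² = 5290 − 4624 = 666; nΣz² − (Σz)² = 22655 − 19881 = 2774
r = 897 / √(666 × 2774) = 897 / 1359.2218 ≈ 0.6599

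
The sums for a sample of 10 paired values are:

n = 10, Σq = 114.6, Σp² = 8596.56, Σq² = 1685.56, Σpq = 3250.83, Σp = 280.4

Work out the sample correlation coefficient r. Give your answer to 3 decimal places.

r = (nΣpq − ΣpΣq) / √[(nΣp² − (Σp)²)(nΣq² − (Σq)²)]
Numerator: 10×3250.83 − 280.4×114.6 = 374.46
Denominator: √[(85965.6 − 78624.16)(16855.6 − 13133.16)] = √[7341.44 × 3722.44] = 5227.6256
r = 374.46 / 5227.6256 ≈ 0.072

0.072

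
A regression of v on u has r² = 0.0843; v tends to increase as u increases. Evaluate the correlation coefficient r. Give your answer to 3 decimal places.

|r| = √0.0843 = 0.290
The association is positive, so r = 0.290.

0.290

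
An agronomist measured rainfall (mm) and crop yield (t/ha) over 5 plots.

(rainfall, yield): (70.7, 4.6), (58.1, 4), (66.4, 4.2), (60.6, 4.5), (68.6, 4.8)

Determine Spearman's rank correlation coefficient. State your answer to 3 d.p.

Rank rainfall: 5, 1, 3, 2, 4
Rank yield: 4, 1, 2, 3, 5
d = rank(rainfall) − rank(yield): 1, 0, 1, -1, -1; Σd² = 4
ρ = 1 − 6Σd² / [n(n²−1)] = 1 − 6×4 / (5×24) = 1 − 24/120 ≈ 0.800

0.800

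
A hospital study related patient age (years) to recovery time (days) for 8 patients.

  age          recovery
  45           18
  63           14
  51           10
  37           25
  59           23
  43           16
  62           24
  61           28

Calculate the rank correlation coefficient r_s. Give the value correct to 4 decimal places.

Rank age: 3, 8, 4, 1, 5, 2, 7, 6
Rank recovery: 4, 2, 1, 7, 5, 3, 6, 8
d = rank(age) − rank(recovery): -1, 6, 3, -6, 0, -1, 1, -2; Σd² = 88
ρ = 1 − 6Σd² / [n(n²−1)] = 1 − 6×88 / (8×63) = 1 − 528/504 ≈ -0.0476

-0.0476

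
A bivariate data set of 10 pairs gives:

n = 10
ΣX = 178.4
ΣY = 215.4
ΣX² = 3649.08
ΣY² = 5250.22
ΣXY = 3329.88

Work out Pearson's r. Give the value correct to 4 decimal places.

r = (nΣXY − ΣXΣY) / √[(nΣX² − (ΣX)²)(nΣY² − (ΣY)²)]
Numerator: 10×3329.88 − 178.4×215.4 = -5128.56
Denominator: √[(36490.8 − 31826.56)(52502.2 − 46397.16)] = √[4664.24 × 6105.04] = 5336.2320
r = -5128.56 / 5336.2320 ≈ -0.9611

-0.9611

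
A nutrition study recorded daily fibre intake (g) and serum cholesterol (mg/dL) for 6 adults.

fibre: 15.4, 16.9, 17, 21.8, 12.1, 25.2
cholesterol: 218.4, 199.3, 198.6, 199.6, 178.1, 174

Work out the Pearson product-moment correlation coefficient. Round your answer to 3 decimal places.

n = 6, Σx = 108.4, Σy = 1168, Σx² = 2068.46, Σy² = 228696.78, Σxy = 20998.82
nΣxy − ΣxΣy = 125992.92 − 126611.2 = -618.28
nΣx² − (Σx)² = 12410.76 − 11750.56 = 660.2; nΣy² − (Σy)² = 1372180.68 − 1364224 = 7956.68
r = -618.28 / √(660.2 × 7956.68) = -618.28 / 2291.9424 ≈ -0.270

-0.270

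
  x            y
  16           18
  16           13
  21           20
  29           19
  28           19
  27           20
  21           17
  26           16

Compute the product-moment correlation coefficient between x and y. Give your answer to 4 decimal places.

n = 8, Σx = 184, Σy = 142, Σx² = 4424, Σy² = 2560, Σxy = 3312
nΣxy − ΣxΣy = 26496 − 26128 = 368
nΣx² − (Σx)² = 35392 − 33856 = 1536; nΣy² − (Σy)² = 20480 − 20164 = 316
r = 368 / √(1536 × 316) = 368 / 696.6893 ≈ 0.5282

0.5282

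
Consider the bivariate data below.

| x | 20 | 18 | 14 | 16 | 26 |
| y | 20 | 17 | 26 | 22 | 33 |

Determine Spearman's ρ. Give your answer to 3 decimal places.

Rank x: 4, 3, 1, 2, 5
Rank y: 2, 1, 4, 3, 5
d = rank(x) − rank(y): 2, 2, -3, -1, 0; Σd² = 18
ρ = 1 − 6Σd² / [n(n²−1)] = 1 − 6×18 / (5×24) = 1 − 108/120 ≈ 0.100

0.100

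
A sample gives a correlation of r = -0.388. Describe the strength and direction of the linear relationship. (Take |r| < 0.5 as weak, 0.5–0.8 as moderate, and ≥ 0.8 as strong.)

weak negative

r = -0.388 < 0 so the relationship is negative.
|r| = 0.388, which falls in the weak range.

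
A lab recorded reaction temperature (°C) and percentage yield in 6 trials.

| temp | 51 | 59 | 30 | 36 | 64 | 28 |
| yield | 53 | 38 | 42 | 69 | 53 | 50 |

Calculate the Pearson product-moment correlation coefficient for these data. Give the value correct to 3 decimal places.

n = 6, Σx = 268, Σy = 305, Σx² = 13158, Σy² = 16087, Σxy = 13481
nΣxy − ΣxΣy = 80886 − 81740 = -854
nΣx² − (Σx)² = 78948 − 71824 = 7124; nΣy² − (Σy)² = 96522 − 93025 = 3497
r = -854 / √(7124 × 3497) = -854 / 4991.2552 ≈ -0.171

-0.171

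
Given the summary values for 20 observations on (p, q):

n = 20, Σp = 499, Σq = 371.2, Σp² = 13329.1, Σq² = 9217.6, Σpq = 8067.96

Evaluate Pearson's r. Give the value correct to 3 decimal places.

r = (nΣpq − ΣpΣq) / √[(nΣp² − (Σp)²)(nΣq² − (Σq)²)]
Numerator: 20×8067.96 − 499×371.2 = -23869.6
Denominator: √[(266582 − 249001)(184352 − 137789.44)] = √[17581 × 46562.56] = 28611.4727
r = -23869.6 / 28611.4727 ≈ -0.834

-0.834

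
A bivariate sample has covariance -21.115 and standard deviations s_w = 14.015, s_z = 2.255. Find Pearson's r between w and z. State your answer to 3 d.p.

r = Cov(w,z) / (s_w · s_z) = -21.115 / (14.015 × 2.255)
  = -21.115 / 31.6038 ≈ -0.668

-0.668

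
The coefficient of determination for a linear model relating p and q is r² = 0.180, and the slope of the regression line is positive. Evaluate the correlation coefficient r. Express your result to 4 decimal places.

|r| = √0.180 = 0.4243
The association is positive, so r = 0.4243.

0.4243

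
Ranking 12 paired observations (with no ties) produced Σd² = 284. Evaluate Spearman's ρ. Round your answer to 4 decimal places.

ρ = 1 − 6Σd² / [n(n²−1)] = 1 − 6×284 / (12×143)
  = 1 − 1704/1716 = 1 − 0.99301 ≈ 0.0070

0.0070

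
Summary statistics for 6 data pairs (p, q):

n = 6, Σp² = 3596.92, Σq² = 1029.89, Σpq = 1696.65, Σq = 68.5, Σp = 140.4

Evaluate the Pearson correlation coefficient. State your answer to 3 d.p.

r = (nΣpq − ΣpΣq) / √[(nΣp² − (Σp)²)(nΣq² − (Σq)²)]
Numerator: 6×1696.65 − 140.4×68.5 = 562.5
Denominator: √[(21581.52 − 19712.16)(6179.34 − 4692.25)] = √[1869.36 × 1487.09] = 1667.3052
r = 562.5 / 1667.3052 ≈ 0.337

0.337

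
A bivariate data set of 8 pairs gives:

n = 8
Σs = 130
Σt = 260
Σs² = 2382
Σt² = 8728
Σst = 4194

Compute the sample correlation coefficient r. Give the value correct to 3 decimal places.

r = (nΣst − ΣsΣt) / √[(nΣs² − (Σs)²)(nΣt² − (Σt)²)]
Numerator: 8×4194 − 130×260 = -248
Denominator: √[(19056 − 16900)(69824 − 67600)] = √[2156 × 2224] = 2189.7361
r = -248 / 2189.7361 ≈ -0.113

-0.113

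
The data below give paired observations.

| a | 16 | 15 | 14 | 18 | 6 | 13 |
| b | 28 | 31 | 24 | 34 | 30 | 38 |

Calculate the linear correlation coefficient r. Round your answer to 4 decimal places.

n = 6, Σa = 82, Σb = 185, Σa² = 1206, Σb² = 5821, Σab = 2535
nΣab − ΣaΣb = 15210 − 15170 = 40
nΣa² − (Σa)² = 7236 − 6724 = 512; nΣb² − (Σb)² = 34926 − 34225 = 701
r = 40 / √(512 × 701) = 40 / 599.0926 ≈ 0.0668

0.0668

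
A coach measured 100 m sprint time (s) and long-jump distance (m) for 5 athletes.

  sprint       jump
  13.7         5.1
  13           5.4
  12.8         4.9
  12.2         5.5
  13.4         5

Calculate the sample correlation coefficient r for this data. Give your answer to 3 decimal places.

n = 5, Σx = 65.1, Σy = 25.9, Σx² = 848.93, Σy² = 134.43, Σxy = 336.89
nΣxy − ΣxΣy = 1684.45 − 1686.09 = -1.64
nΣx² − (Σx)² = 4244.65 − 4238.01 = 6.64; nΣy² − (Σy)² = 672.15 − 670.81 = 1.34
r = -1.64 / √(6.64 × 1.34) = -1.64 / 2.9829 ≈ -0.550

-0.550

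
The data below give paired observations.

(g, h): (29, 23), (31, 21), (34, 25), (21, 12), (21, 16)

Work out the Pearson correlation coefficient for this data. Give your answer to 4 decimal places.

0.9315

n = 5, Σg = 136, Σh = 97, Σg² = 3840, Σh² = 1995, Σgh = 2756
nΣgh − ΣgΣh = 13780 − 13192 = 588
nΣg² − (Σg)² = 19200 − 18496 = 704; nΣh² − (Σh)² = 9975 − 9409 = 566
r = 588 / √(704 × 566) = 588 / 631.2400 ≈ 0.9315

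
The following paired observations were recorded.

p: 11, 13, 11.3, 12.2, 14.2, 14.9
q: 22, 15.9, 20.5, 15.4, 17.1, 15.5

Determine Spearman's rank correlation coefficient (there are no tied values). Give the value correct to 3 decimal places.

-0.600

Rank p: 1, 4, 2, 3, 5, 6
Rank q: 6, 3, 5, 1, 4, 2
d = rank(p) − rank(q): -5, 1, -3, 2, 1, 4; Σd² = 56
ρ = 1 − 6Σd² / [n(n²−1)] = 1 − 6×56 / (6×35) = 1 − 336/210 ≈ -0.600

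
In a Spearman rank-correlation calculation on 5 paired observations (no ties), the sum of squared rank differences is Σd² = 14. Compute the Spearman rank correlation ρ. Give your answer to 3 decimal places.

ρ = 1 − 6Σd² / [n(n²−1)] = 1 − 6×14 / (5×24)
  = 1 − 84/120 = 1 − 0.7000 ≈ 0.300

0.300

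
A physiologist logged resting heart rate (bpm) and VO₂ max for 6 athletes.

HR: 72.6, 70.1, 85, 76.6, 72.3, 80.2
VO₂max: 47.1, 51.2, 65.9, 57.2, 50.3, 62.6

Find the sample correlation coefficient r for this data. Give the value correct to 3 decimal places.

n = 6, Σx = 456.8, Σy = 334.3, Σx² = 34936.66, Σy² = 18903.35, Σxy = 25648.81
nΣxy − ΣxΣy = 153892.86 − 152708.24 = 1184.62
nΣx² − (Σx)² = 209619.96 − 208666.24 = 953.72; nΣy² − (Σy)² = 113420.1 − 111756.49 = 1663.61
r = 1184.62 / √(953.72 × 1663.61) = 1184.62 / 1259.6103 ≈ 0.940

0.940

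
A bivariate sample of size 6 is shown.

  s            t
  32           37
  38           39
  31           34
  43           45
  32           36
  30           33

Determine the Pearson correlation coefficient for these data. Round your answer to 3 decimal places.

n = 6, Σs = 206, Σt = 224, Σs² = 7202, Σt² = 8456, Σst = 7797
nΣst − ΣsΣt = 46782 − 46144 = 638
nΣs² − (Σs)² = 43212 − 42436 = 776; nΣt² − (Σt)² = 50736 − 50176 = 560
r = 638 / √(776 × 560) = 638 / 659.2117 ≈ 0.968

0.968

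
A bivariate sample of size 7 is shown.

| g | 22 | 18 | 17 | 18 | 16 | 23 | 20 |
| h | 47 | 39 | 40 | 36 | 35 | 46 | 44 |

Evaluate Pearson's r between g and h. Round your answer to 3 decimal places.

0.912

n = 7, Σg = 134, Σh = 287, Σg² = 2606, Σh² = 11903, Σgh = 5562
nΣgh − ΣgΣh = 38934 − 38458 = 476
nΣg² − (Σg)² = 18242 − 17956 = 286; nΣh² − (Σh)² = 83321 − 82369 = 952
r = 476 / √(286 × 952) = 476 / 521.7969 ≈ 0.912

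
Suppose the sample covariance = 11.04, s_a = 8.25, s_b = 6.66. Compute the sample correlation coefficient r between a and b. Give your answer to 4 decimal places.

0.2009

r = Cov(a,b) / (s_a · s_b) = 11.04 / (8.25 × 6.66)
  = 11.04 / 54.9450 ≈ 0.2009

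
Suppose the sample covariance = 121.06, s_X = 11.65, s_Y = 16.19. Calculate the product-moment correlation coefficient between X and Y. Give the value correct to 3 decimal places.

0.642

r = Cov(X,Y) / (s_X · s_Y) = 121.06 / (11.65 × 16.19)
  = 121.06 / 188.6135 ≈ 0.642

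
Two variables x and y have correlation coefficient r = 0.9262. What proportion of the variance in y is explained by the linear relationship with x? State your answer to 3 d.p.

r² = (0.9262)² = 0.858

0.858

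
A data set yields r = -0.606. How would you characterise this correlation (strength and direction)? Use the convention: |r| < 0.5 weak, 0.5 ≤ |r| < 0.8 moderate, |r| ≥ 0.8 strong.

r = -0.606 < 0 so the relationship is negative.
|r| = 0.606, which falls in the moderate range.

moderate negative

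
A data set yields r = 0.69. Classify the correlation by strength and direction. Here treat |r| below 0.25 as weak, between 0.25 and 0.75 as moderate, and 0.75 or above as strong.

r = 0.69 > 0 so the relationship is positive.
|r| = 0.69, which falls in the moderate range.

moderate positive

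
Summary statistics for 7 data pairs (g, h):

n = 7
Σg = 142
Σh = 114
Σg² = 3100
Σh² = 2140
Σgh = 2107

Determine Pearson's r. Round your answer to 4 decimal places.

-0.8243

r = (nΣgh − ΣgΣh) / √[(nΣg² − (Σg)²)(nΣh² − (Σh)²)]
Numerator: 7×2107 − 142×114 = -1439
Denominator: √[(21700 − 20164)(14980 − 12996)] = √[1536 × 1984] = 1745.6873
r = -1439 / 1745.6873 ≈ -0.8243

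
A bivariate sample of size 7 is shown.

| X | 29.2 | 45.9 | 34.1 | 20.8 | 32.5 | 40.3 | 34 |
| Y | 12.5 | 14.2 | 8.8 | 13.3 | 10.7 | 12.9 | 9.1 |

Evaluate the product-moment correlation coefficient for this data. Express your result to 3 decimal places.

0.133

n = 7, ΣX = 236.8, ΣY = 81.5, ΣX² = 8391.24, ΣY² = 975.93, ΣXY = 2770.52
nΣXY − ΣXΣY = 19393.64 − 19299.2 = 94.44
nΣX² − (ΣX)² = 58738.68 − 56074.24 = 2664.44; nΣY² − (ΣY)² = 6831.51 − 6642.25 = 189.26
r = 94.44 / √(2664.44 × 189.26) = 94.44 / 710.1211 ≈ 0.133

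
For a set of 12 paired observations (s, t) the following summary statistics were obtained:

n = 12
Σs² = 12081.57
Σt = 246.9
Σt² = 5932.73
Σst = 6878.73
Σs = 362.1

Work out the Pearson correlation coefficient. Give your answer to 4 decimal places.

r = (nΣst − ΣsΣt) / √[(nΣs² − (Σs)²)(nΣt² − (Σt)²)]
Numerator: 12×6878.73 − 362.1×246.9 = -6857.73
Denominator: √[(144978.84 − 131116.41)(71192.76 − 60959.61)] = √[13862.43 × 10233.15] = 11910.3453
r = -6857.73 / 11910.3453 ≈ -0.5758

-0.5758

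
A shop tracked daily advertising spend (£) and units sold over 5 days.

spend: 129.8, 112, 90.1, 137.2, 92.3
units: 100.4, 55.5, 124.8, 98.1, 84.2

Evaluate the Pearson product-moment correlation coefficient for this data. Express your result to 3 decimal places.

n = 5, Σx = 561.4, Σy = 463, Σx² = 64853.18, Σy² = 45448.7, Σxy = 51723.38
nΣxy − ΣxΣy = 258616.9 − 259928.2 = -1311.3
nΣx² − (Σx)² = 324265.9 − 315169.96 = 9095.94; nΣy² − (Σy)² = 227243.5 − 214369 = 12874.5
r = -1311.3 / √(9095.94 × 12874.5) = -1311.3 / 10821.5378 ≈ -0.121

-0.121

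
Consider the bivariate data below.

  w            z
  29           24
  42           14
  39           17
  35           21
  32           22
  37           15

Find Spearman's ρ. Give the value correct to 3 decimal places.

Rank w: 1, 6, 5, 3, 2, 4
Rank z: 6, 1, 3, 4, 5, 2
d = rank(w) − rank(z): -5, 5, 2, -1, -3, 2; Σd² = 68
ρ = 1 − 6Σd² / [n(n²−1)] = 1 − 6×68 / (6×35) = 1 − 408/210 ≈ -0.943

-0.943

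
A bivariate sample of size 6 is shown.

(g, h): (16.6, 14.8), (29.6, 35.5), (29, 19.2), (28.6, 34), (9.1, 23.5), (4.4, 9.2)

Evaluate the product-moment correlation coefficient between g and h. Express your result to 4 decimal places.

0.7154

n = 6, Σg = 117.3, Σh = 136.2, Σg² = 2912.85, Σh² = 3640.82, Σgh = 3080.01
nΣgh − ΣgΣh = 18480.06 − 15976.26 = 2503.8
nΣg² − (Σg)² = 17477.1 − 13759.29 = 3717.81; nΣh² − (Σh)² = 21844.92 − 18550.44 = 3294.48
r = 2503.8 / √(3717.81 × 3294.48) = 2503.8 / 3499.7501 ≈ 0.7154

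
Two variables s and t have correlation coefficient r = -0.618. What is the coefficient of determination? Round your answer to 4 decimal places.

0.3819

r² = (-0.618)² = 0.3819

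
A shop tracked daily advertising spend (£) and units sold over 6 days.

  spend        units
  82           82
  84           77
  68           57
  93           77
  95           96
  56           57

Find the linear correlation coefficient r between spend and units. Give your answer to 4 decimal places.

n = 6, Σx = 478, Σy = 446, Σx² = 39214, Σy² = 34296, Σxy = 36541
nΣxy − ΣxΣy = 219246 − 213188 = 6058
nΣx² − (Σx)² = 235284 − 228484 = 6800; nΣy² − (Σy)² = 205776 − 198916 = 6860
r = 6058 / √(6800 × 6860) = 6058 / 6829.9341 ≈ 0.8870

0.8870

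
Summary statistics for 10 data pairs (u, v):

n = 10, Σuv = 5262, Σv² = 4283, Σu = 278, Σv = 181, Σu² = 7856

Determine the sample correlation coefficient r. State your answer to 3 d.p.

0.642

r = (nΣuv − ΣuΣv) / √[(nΣu² − (Σu)²)(nΣv² − (Σv)²)]
Numerator: 10×5262 − 278×181 = 2302
Denominator: √[(78560 − 77284)(42830 − 32761)] = √[1276 × 10069] = 3584.4168
r = 2302 / 3584.4168 ≈ 0.642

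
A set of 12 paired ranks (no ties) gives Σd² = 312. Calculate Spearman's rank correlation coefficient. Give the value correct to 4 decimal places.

ρ = 1 − 6Σd² / [n(n²−1)] = 1 − 6×312 / (12×143)
  = 1 − 1872/1716 = 1 − 1.09091 ≈ -0.0909

-0.0909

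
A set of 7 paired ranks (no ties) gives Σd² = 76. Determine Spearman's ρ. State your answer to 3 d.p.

-0.357

ρ = 1 − 6Σd² / [n(n²−1)] = 1 − 6×76 / (7×48)
  = 1 − 456/336 = 1 − 1.3571 ≈ -0.357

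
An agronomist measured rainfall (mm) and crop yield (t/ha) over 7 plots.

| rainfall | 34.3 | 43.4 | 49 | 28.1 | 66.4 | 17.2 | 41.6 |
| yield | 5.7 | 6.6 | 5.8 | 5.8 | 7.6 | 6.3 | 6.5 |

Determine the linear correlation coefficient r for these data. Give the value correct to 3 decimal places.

0.643

n = 7, Σx = 280, Σy = 44.3, Σx² = 12686.02, Σy² = 283.03, Σxy = 1812.53
nΣxy − ΣxΣy = 12687.71 − 12404 = 283.71
nΣx² − (Σx)² = 88802.14 − 78400 = 10402.14; nΣy² − (Σy)² = 1981.21 − 1962.49 = 18.72
r = 283.71 / √(10402.14 × 18.72) = 283.71 / 441.2800 ≈ 0.643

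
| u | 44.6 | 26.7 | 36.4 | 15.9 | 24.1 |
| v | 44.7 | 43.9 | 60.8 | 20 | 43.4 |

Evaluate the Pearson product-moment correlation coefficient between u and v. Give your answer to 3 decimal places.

0.703

n = 5, Σu = 147.7, Σv = 212.8, Σu² = 4860.63, Σv² = 9905.5, Σuv = 6742.81
nΣuv − ΣuΣv = 33714.05 − 31430.56 = 2283.49
nΣu² − (Σu)² = 24303.15 − 21815.29 = 2487.86; nΣv² − (Σv)² = 49527.5 − 45283.84 = 4243.66
r = 2283.49 / √(2487.86 × 4243.66) = 2283.49 / 3249.2510 ≈ 0.703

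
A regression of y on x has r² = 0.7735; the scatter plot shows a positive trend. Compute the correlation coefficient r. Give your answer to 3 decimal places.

|r| = √0.7735 = 0.879
The association is positive, so r = 0.879.

0.879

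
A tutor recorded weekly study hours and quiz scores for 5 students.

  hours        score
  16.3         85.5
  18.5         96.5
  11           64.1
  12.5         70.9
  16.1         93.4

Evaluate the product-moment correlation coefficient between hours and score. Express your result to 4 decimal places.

n = 5, Σx = 74.4, Σy = 410.4, Σx² = 1144.4, Σy² = 34481.68, Σxy = 6273.99
nΣxy − ΣxΣy = 31369.95 − 30533.76 = 836.19
nΣx² − (Σx)² = 5722 − 5535.36 = 186.64; nΣy² − (Σy)² = 172408.4 − 168428.16 = 3980.24
r = 836.19 / √(186.64 × 3980.24) = 836.19 / 861.9002 ≈ 0.9702

0.9702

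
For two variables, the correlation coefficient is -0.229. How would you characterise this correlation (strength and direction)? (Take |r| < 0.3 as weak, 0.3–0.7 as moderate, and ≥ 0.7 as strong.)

weak negative

r = -0.229 < 0 so the relationship is negative.
|r| = 0.229, which falls in the weak range.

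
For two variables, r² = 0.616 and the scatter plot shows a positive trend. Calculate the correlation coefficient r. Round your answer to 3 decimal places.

0.785

|r| = √0.616 = 0.785
The association is positive, so r = 0.785.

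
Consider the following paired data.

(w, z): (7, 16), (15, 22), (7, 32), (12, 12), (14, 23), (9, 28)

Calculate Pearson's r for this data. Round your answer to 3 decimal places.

-0.268

n = 6, Σw = 64, Σz = 133, Σw² = 744, Σz² = 3221, Σwz = 1384
nΣwz − ΣwΣz = 8304 − 8512 = -208
nΣw² − (Σw)² = 4464 − 4096 = 368; nΣz² − (Σz)² = 19326 − 17689 = 1637
r = -208 / √(368 × 1637) = -208 / 776.1546 ≈ -0.268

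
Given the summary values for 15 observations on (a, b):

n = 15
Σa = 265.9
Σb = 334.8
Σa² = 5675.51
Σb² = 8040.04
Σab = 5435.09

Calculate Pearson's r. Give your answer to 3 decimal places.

r = (nΣab − ΣaΣb) / √[(nΣa² − (Σa)²)(nΣb² − (Σb)²)]
Numerator: 15×5435.09 − 265.9×334.8 = -7496.97
Denominator: √[(85132.65 − 70702.81)(120600.6 − 112091.04)] = √[14429.84 × 8509.56] = 11081.1366
r = -7496.97 / 11081.1366 ≈ -0.677

-0.677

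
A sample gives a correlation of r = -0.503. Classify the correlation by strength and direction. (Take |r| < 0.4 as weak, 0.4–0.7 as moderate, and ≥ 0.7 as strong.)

r = -0.503 < 0 so the relationship is negative.
|r| = 0.503, which falls in the moderate range.

moderate negative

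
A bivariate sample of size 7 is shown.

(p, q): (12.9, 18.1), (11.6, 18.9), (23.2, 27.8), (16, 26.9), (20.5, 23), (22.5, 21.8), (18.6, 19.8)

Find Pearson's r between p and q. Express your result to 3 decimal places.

n = 7, Σp = 125.3, Σq = 156.3, Σp² = 2367.67, Σq² = 3577.55, Σpq = 2858.37
nΣpq − ΣpΣq = 20008.59 − 19584.39 = 424.2
nΣp² − (Σp)² = 16573.69 − 15700.09 = 873.6; nΣq² − (Σq)² = 25042.85 − 24429.69 = 613.16
r = 424.2 / √(873.6 × 613.16) = 424.2 / 731.8856 ≈ 0.580

0.580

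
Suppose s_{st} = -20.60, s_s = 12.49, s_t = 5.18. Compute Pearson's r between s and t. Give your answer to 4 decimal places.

-0.3184

r = Cov(s,t) / (s_s · s_t) = -20.60 / (12.49 × 5.18)
  = -20.60 / 64.6982 ≈ -0.3184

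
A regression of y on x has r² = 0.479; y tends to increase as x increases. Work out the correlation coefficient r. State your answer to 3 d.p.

0.692

|r| = √0.479 = 0.692
The association is positive, so r = 0.692.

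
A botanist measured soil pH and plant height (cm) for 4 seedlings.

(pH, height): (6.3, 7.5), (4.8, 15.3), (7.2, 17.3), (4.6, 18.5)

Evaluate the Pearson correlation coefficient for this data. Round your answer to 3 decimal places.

n = 4, Σx = 22.9, Σy = 58.6, Σx² = 135.73, Σy² = 931.88, Σxy = 330.35
nΣxy − ΣxΣy = 1321.4 − 1341.94 = -20.54
nΣx² − (Σx)² = 542.92 − 524.41 = 18.51; nΣy² − (Σy)² = 3727.52 − 3433.96 = 293.56
r = -20.54 / √(18.51 × 293.56) = -20.54 / 73.7143 ≈ -0.279

-0.279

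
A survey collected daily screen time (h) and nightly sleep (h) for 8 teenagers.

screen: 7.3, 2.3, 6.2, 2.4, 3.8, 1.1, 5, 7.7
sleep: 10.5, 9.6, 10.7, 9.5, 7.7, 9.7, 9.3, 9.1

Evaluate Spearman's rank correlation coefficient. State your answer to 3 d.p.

Rank screen: 7, 2, 6, 3, 4, 1, 5, 8
Rank sleep: 7, 5, 8, 4, 1, 6, 3, 2
d = rank(screen) − rank(sleep): 0, -3, -2, -1, 3, -5, 2, 6; Σd² = 88
ρ = 1 − 6Σd² / [n(n²−1)] = 1 − 6×88 / (8×63) = 1 − 528/504 ≈ -0.048

-0.048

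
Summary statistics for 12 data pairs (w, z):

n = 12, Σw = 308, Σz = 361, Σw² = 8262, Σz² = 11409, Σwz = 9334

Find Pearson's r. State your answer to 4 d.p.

r = (nΣwz − ΣwΣz) / √[(nΣw² − (Σw)²)(nΣz² − (Σz)²)]
Numerator: 12×9334 − 308×361 = 820
Denominator: √[(99144 − 94864)(136908 − 130321)] = √[4280 × 6587] = 5309.6478
r = 820 / 5309.6478 ≈ 0.1544

0.1544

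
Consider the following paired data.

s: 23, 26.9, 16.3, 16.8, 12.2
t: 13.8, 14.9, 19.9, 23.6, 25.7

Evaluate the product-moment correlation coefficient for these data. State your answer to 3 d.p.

-0.912

n = 5, Σs = 95.2, Σt = 97.9, Σs² = 1949.38, Σt² = 2025.91, Σst = 1752.6
nΣst − ΣsΣt = 8763 − 9320.08 = -557.08
nΣs² − (Σs)² = 9746.9 − 9063.04 = 683.86; nΣt² − (Σt)² = 10129.55 − 9584.41 = 545.14
r = -557.08 / √(683.86 × 545.14) = -557.08 / 610.5730 ≈ -0.912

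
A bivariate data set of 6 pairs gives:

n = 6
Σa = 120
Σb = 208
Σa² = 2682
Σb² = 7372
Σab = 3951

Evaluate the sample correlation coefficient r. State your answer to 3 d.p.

-0.980

r = (nΣab − ΣaΣb) / √[(nΣa² − (Σa)²)(nΣb² − (Σb)²)]
Numerator: 6×3951 − 120×208 = -1254
Denominator: √[(16092 − 14400)(44232 − 43264)] = √[1692 × 968] = 1279.7875
r = -1254 / 1279.7875 ≈ -0.980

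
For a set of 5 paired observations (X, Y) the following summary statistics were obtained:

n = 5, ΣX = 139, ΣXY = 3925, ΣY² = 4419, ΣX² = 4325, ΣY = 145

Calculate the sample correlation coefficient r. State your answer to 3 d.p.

r = (nΣXY − ΣXΣY) / √[(nΣX² − (ΣX)²)(nΣY² − (ΣY)²)]
Numerator: 5×3925 − 139×145 = -530
Denominator: √[(21625 − 19321)(22095 − 21025)] = √[2304 × 1070] = 1570.1210
r = -530 / 1570.1210 ≈ -0.338

-0.338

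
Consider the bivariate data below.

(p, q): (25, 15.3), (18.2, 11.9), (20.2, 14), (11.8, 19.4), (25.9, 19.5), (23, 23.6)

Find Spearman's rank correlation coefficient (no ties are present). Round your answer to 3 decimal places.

Rank p: 5, 2, 3, 1, 6, 4
Rank q: 3, 1, 2, 4, 5, 6
d = rank(p) − rank(q): 2, 1, 1, -3, 1, -2; Σd² = 20
ρ = 1 − 6Σd² / [n(n²−1)] = 1 − 6×20 / (6×35) = 1 − 120/210 ≈ 0.429

0.429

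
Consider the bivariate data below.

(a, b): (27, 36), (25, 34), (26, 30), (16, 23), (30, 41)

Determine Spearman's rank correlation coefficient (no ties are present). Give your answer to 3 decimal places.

0.900

Rank a: 4, 2, 3, 1, 5
Rank b: 4, 3, 2, 1, 5
d = rank(a) − rank(b): 0, -1, 1, 0, 0; Σd² = 2
ρ = 1 − 6Σd² / [n(n²−1)] = 1 − 6×2 / (5×24) = 1 − 12/120 ≈ 0.900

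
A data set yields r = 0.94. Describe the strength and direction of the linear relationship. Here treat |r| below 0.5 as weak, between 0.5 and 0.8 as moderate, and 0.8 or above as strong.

r = 0.94 > 0 so the relationship is positive.
|r| = 0.94, which falls in the strong range.

strong positive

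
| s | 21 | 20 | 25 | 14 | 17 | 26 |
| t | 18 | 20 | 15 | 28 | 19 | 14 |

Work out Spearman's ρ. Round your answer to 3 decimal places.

Rank s: 4, 3, 5, 1, 2, 6
Rank t: 3, 5, 2, 6, 4, 1
d = rank(s) − rank(t): 1, -2, 3, -5, -2, 5; Σd² = 68
ρ = 1 − 6Σd² / [n(n²−1)] = 1 − 6×68 / (6×35) = 1 − 408/210 ≈ -0.943

-0.943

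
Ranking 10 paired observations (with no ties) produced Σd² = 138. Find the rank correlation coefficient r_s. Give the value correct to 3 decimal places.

ρ = 1 − 6Σd² / [n(n²−1)] = 1 − 6×138 / (10×99)
  = 1 − 828/990 = 1 − 0.8364 ≈ 0.164

0.164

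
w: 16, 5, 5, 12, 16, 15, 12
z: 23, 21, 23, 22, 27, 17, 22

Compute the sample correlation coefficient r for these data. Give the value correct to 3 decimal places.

0.111

n = 7, Σw = 81, Σz = 155, Σw² = 1075, Σz² = 3485, Σwz = 1803
nΣwz − ΣwΣz = 12621 − 12555 = 66
nΣw² − (Σw)² = 7525 − 6561 = 964; nΣz² − (Σz)² = 24395 − 24025 = 370
r = 66 / √(964 × 370) = 66 / 597.2269 ≈ 0.111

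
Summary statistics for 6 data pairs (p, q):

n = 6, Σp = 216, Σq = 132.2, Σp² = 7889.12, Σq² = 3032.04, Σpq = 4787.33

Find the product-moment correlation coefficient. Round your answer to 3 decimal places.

0.242

r = (nΣpq − ΣpΣq) / √[(nΣp² − (Σp)²)(nΣq² − (Σq)²)]
Numerator: 6×4787.33 − 216×132.2 = 168.78
Denominator: √[(47334.72 − 46656)(18192.24 − 17476.84)] = √[678.72 × 715.4] = 696.8187
r = 168.78 / 696.8187 ≈ 0.242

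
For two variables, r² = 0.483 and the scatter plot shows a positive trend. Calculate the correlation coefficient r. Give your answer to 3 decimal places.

|r| = √0.483 = 0.695
The association is positive, so r = 0.695.

0.695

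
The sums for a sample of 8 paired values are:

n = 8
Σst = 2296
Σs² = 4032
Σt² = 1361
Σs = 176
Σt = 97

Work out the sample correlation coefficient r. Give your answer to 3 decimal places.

0.942

r = (nΣst − ΣsΣt) / √[(nΣs² − (Σs)²)(nΣt² − (Σt)²)]
Numerator: 8×2296 − 176×97 = 1296
Denominator: √[(32256 − 30976)(10888 − 9409)] = √[1280 × 1479] = 1375.9070
r = 1296 / 1375.9070 ≈ 0.942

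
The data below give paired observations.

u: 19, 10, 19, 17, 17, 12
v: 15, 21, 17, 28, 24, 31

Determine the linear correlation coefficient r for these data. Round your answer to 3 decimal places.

-0.483

n = 6, Σu = 94, Σv = 136, Σu² = 1544, Σv² = 3276, Σuv = 2074
nΣuv − ΣuΣv = 12444 − 12784 = -340
nΣu² − (Σu)² = 9264 − 8836 = 428; nΣv² − (Σv)² = 19656 − 18496 = 1160
r = -340 / √(428 × 1160) = -340 / 704.6134 ≈ -0.483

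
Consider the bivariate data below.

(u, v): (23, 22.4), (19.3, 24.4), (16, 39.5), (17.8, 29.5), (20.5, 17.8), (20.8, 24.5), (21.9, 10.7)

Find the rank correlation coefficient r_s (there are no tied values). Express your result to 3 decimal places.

-0.750

Rank u: 7, 3, 1, 2, 4, 5, 6
Rank v: 3, 4, 7, 6, 2, 5, 1
d = rank(u) − rank(v): 4, -1, -6, -4, 2, 0, 5; Σd² = 98
ρ = 1 − 6Σd² / [n(n²−1)] = 1 − 6×98 / (7×48) = 1 − 588/336 ≈ -0.750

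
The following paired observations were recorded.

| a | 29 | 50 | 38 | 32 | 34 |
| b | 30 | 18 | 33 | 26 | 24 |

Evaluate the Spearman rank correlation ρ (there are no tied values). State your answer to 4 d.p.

Rank a: 1, 5, 4, 2, 3
Rank b: 4, 1, 5, 3, 2
d = rank(a) − rank(b): -3, 4, -1, -1, 1; Σd² = 28
ρ = 1 − 6Σd² / [n(n²−1)] = 1 − 6×28 / (5×24) = 1 − 168/120 ≈ -0.4000

-0.4000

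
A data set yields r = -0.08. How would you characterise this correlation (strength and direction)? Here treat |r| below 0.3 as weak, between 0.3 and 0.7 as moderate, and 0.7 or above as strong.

weak negative

r = -0.08 < 0 so the relationship is negative.
|r| = 0.08, which falls in the weak range.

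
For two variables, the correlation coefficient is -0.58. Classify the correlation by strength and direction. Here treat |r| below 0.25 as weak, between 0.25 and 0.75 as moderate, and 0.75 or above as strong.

r = -0.58 < 0 so the relationship is negative.
|r| = 0.58, which falls in the moderate range.

moderate negative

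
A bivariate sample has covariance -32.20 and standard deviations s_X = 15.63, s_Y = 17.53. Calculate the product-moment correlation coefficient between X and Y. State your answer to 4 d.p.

-0.1175

r = Cov(X,Y) / (s_X · s_Y) = -32.20 / (15.63 × 17.53)
  = -32.20 / 273.9939 ≈ -0.1175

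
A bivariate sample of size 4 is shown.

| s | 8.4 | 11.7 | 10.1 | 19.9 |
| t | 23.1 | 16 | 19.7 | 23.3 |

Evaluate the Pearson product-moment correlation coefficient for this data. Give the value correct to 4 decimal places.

n = 4, Σs = 50.1, Σt = 82.1, Σs² = 705.47, Σt² = 1720.59, Σst = 1043.88
nΣst − ΣsΣt = 4175.52 − 4113.21 = 62.31
nΣs² − (Σs)² = 2821.88 − 2510.01 = 311.87; nΣt² − (Σt)² = 6882.36 − 6740.41 = 141.95
r = 62.31 / √(311.87 × 141.95) = 62.31 / 210.4042 ≈ 0.2961

0.2961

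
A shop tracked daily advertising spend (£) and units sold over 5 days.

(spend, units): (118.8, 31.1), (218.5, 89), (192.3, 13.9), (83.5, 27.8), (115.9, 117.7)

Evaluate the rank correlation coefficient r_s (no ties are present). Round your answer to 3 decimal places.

0.000

Rank spend: 3, 5, 4, 1, 2
Rank units: 3, 4, 1, 2, 5
d = rank(spend) − rank(units): 0, 1, 3, -1, -3; Σd² = 20
ρ = 1 − 6Σd² / [n(n²−1)] = 1 − 6×20 / (5×24) = 1 − 120/120 ≈ 0.000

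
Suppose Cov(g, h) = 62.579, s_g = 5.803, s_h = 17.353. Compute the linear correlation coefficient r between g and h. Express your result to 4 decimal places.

0.6214

r = Cov(g,h) / (s_g · s_h) = 62.579 / (5.803 × 17.353)
  = 62.579 / 100.6995 ≈ 0.6214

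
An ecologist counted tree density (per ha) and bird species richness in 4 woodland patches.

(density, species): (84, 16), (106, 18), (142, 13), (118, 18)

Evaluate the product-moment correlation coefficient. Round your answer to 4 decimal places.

-0.5278

n = 4, Σx = 450, Σy = 65, Σx² = 52380, Σy² = 1073, Σxy = 7222
nΣxy − ΣxΣy = 28888 − 29250 = -362
nΣx² − (Σx)² = 209520 − 202500 = 7020; nΣy² − (Σy)² = 4292 − 4225 = 67
r = -362 / √(7020 × 67) = -362 / 685.8134 ≈ -0.5278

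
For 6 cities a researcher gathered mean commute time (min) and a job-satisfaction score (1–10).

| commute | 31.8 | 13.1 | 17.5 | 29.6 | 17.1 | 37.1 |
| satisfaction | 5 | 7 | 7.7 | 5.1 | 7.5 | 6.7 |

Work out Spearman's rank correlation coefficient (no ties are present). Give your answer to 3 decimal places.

Rank commute: 5, 1, 3, 4, 2, 6
Rank satisfaction: 1, 4, 6, 2, 5, 3
d = rank(commute) − rank(satisfaction): 4, -3, -3, 2, -3, 3; Σd² = 56
ρ = 1 − 6Σd² / [n(n²−1)] = 1 − 6×56 / (6×35) = 1 − 336/210 ≈ -0.600

-0.600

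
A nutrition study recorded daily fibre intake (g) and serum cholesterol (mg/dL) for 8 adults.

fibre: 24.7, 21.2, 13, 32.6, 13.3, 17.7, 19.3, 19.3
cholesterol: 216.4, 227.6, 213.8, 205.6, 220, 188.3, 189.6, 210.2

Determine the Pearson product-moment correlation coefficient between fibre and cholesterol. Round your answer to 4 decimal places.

n = 8, Σx = 161.1, Σy = 1671.5, Σx² = 3526.45, Σy² = 350601.61, Σxy = 33627.21
nΣxy − ΣxΣy = 269017.68 − 269278.65 = -260.97
nΣx² − (Σx)² = 28211.6 − 25953.21 = 2258.39; nΣy² − (Σy)² = 2804812.88 − 2793912.25 = 10900.63
r = -260.97 / √(2258.39 × 10900.63) = -260.97 / 4961.6402 ≈ -0.0526

-0.0526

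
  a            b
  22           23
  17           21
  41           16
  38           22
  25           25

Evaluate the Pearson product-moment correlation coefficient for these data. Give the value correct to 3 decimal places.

n = 5, Σa = 143, Σb = 107, Σa² = 4523, Σb² = 2335, Σab = 2980
nΣab − ΣaΣb = 14900 − 15301 = -401
nΣa² − (Σa)² = 22615 − 20449 = 2166; nΣb² − (Σb)² = 11675 − 11449 = 226
r = -401 / √(2166 × 226) = -401 / 699.6542 ≈ -0.573

-0.573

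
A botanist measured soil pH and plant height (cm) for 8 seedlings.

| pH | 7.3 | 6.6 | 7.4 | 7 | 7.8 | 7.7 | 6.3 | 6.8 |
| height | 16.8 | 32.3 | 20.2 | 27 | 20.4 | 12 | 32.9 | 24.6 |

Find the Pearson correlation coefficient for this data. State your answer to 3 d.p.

n = 8, Σx = 56.9, Σy = 186.2, Σx² = 406.67, Σy² = 4710.3, Σxy = 1300.37
nΣxy − ΣxΣy = 10402.96 − 10594.78 = -191.82
nΣx² − (Σx)² = 3253.36 − 3237.61 = 15.75; nΣy² − (Σy)² = 37682.4 − 34670.44 = 3011.96
r = -191.82 / √(15.75 × 3011.96) = -191.82 / 217.8035 ≈ -0.881

-0.881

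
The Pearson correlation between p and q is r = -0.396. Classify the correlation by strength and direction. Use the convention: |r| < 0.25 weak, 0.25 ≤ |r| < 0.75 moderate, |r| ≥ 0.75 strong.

r = -0.396 < 0 so the relationship is negative.
|r| = 0.396, which falls in the moderate range.

moderate negative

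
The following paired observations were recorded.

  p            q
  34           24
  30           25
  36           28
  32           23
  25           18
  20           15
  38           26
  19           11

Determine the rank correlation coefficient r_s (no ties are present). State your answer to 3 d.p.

Rank p: 6, 4, 7, 5, 3, 2, 8, 1
Rank q: 5, 6, 8, 4, 3, 2, 7, 1
d = rank(p) − rank(q): 1, -2, -1, 1, 0, 0, 1, 0; Σd² = 8
ρ = 1 − 6Σd² / [n(n²−1)] = 1 − 6×8 / (8×63) = 1 − 48/504 ≈ 0.905

0.905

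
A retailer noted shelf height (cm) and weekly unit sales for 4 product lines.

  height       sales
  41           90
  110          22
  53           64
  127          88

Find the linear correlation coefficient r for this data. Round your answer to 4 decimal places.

-0.2921

n = 4, Σx = 331, Σy = 264, Σx² = 32719, Σy² = 20424, Σxy = 20678
nΣxy − ΣxΣy = 82712 − 87384 = -4672
nΣx² − (Σx)² = 130876 − 109561 = 21315; nΣy² − (Σy)² = 81696 − 69696 = 12000
r = -4672 / √(21315 × 12000) = -4672 / 15993.1235 ≈ -0.2921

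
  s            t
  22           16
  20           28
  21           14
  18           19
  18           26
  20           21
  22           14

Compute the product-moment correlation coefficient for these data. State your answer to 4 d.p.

-0.6320

n = 7, Σs = 141, Σt = 138, Σs² = 2857, Σt² = 2910, Σst = 2744
nΣst − ΣsΣt = 19208 − 19458 = -250
nΣs² − (Σs)² = 19999 − 19881 = 118; nΣt² − (Σt)² = 20370 − 19044 = 1326
r = -250 / √(118 × 1326) = -250 / 395.5604 ≈ -0.6320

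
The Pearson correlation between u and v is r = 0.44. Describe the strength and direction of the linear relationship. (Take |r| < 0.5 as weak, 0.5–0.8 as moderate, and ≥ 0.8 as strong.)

weak positive

r = 0.44 > 0 so the relationship is positive.
|r| = 0.44, which falls in the weak range.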